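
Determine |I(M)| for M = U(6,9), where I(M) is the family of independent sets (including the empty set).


Independent sets of U(6,9) are all subsets of size <= 6.
Count = (9 choose 0) + (9 choose 1) + (9 choose 2) + (9 choose 3) + (9 choose 4) + (9 choose 5) + (9 choose 6)
     = 1 + 9 + 36 + 84 + 126 + 126 + 84
     = 466.

466


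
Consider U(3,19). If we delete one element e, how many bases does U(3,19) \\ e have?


Deleting e from U(3,19) gives U(3,18) since n > r.
Bases of U(3,18) = (18 choose 3) = 816.

816


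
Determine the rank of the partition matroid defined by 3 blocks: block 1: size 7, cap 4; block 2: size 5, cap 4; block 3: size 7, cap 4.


Rank of a partition matroid = sum of min(|Si|, ci) for each block.
= min(7,4) + min(5,4) + min(7,4)
= 4 + 4 + 4
= 12.

12


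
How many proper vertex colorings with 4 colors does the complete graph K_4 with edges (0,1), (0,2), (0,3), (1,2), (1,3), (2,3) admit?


P(K_4, k) = k(k-1)(k-2)...(k-3).
P(4) = (4) * (3) * (2) * (1) = 24.

24


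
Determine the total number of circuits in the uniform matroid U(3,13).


In U(3,13), circuits are the (4)-element subsets.
Any set of 4 elements is dependent, and removing any one element gives
an independent set of size 3, so it is a minimal dependent set.
Number of circuits = (13 choose 4) = 715.

715


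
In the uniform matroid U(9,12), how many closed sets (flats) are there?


Flats of U(9,12): every subset of size < 9 is a flat, plus E itself.
Count = (12 choose 0) + (12 choose 1) + (12 choose 2) + (12 choose 3) + (12 choose 4) + (12 choose 5) + (12 choose 6) + (12 choose 7) + (12 choose 8) + 1
     = 1 + 12 + 66 + 220 + 495 + 792 + 924 + 792 + 495 + 1
     = 3798.

3798


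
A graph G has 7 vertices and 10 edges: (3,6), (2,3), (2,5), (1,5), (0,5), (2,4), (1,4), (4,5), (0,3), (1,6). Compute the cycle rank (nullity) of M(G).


Cycle rank (nullity) = |E| - r(M) = |E| - (|V| - c).
|E| = 10, |V| = 7, c = 1.
Nullity = 10 - (7 - 1) = 10 - 6 = 4.

4


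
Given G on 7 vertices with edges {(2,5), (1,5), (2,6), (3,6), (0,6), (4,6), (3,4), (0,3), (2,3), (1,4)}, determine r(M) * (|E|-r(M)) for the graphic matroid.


r(M) = |V| - c = 7 - 1 = 6.
nullity = |E| - r(M) = 10 - 6 = 4.
Product = 6 * 4 = 24.

24


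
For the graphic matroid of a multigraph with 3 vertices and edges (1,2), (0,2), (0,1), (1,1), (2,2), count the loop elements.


In a graphic matroid, a loop is a self-loop edge (u,u) with rank 0.
Examining all 5 edges for self-loops...
Self-loops found: (1,1), (2,2)
Number of loops = 2.

2


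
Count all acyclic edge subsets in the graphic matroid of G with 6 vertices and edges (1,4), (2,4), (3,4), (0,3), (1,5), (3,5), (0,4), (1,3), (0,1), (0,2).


An independent set in a graphic matroid is an acyclic edge subset.
G has 6 vertices and 10 edges.
Enumerate all 2^10 = 1024 subsets, checking for acyclicity.
Total independent sets = 431.

431


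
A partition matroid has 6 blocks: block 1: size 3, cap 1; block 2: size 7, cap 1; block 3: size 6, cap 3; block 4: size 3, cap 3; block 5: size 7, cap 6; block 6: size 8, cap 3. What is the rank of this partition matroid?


Rank of a partition matroid = sum of min(|Si|, ci) for each block.
= min(3,1) + min(7,1) + min(6,3) + min(3,3) + min(7,6) + min(8,3)
= 1 + 1 + 3 + 3 + 6 + 3
= 17.

17


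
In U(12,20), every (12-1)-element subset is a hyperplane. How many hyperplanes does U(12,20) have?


Hyperplanes of U(12,20) are flats of rank 11.
In a uniform matroid, these are exactly the (11)-element subsets.
Count = (20 choose 11) = 167960.

167960


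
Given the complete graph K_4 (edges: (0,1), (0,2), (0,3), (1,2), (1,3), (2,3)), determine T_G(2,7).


T(K_4; x,y) = x^3 + 3x^2 + 4xy + 2x + y^3 + 3y^2 + 2y.
Substituting x=2, y=7:
= 8 + 12 + 56 + 4 + 343 + 147 + 14
= 584.

584


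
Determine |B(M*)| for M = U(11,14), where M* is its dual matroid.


The dual of U(r,n) is U(n-r, n) = U(3,14).
Bases of U(3,14) are all (3)-element subsets.
|B(M*)| = (14 choose 3) = 364.

364


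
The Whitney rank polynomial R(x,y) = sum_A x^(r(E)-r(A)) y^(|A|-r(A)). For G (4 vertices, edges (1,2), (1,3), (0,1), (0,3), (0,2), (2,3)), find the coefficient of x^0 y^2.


R(x,y) = sum over A in 2^E of x^(r(E)-r(A)) * y^(|A|-r(A)).
G has 4 vertices, 6 edges. r(E) = 3.
Enumerate all 2^6 = 64 subsets.
Count subsets with r(E)-r(A)=0 and |A|-r(A)=2: 6.

6


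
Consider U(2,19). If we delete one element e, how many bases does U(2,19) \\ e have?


Deleting e from U(2,19) gives U(2,18) since n > r.
Bases of U(2,18) = C(18,2) = (18 * 17) / (1 * 2) = 153.

153


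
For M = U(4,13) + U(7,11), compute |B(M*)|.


(M1+M2)* = M1* + M2*.
M1* = U(9,13), bases: C(13,9) = 715.
M2* = U(4,11), bases: C(11,4) = 330.
|B(M*)| = 715 * 330 = 235950.

235950


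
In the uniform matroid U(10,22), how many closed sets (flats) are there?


Flats of U(10,22): every subset of size < 10 is a flat, plus E itself.
Count = C(22,0) + C(22,1) + C(22,2) + C(22,3) + C(22,4) + C(22,5) + C(22,6) + C(22,7) + C(22,8) + C(22,9) + 1
     = 1 + 22 + 231 + 1540 + 7315 + 26334 + 74613 + 170544 + 319770 + 497420 + 1
     = 1097791.

1097791


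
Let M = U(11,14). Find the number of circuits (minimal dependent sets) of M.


In U(11,14), circuits are the (12)-element subsets.
Any set of 12 elements is dependent, and removing any one element gives
an independent set of size 11, so it is a minimal dependent set.
Number of circuits = C(14,12) = 91.

91


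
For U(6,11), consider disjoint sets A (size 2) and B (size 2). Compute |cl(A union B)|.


|A union B| = 2 + 2 = 4 (disjoint).
In U(6,11), cl(S) = S if |S| < 6, else cl(S) = E.
Since 4 < 6, cl(A union B) = A union B.
|cl(A union B)| = 4.

4


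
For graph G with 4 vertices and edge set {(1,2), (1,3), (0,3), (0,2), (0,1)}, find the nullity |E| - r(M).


Cycle rank (nullity) = |E| - r(M) = |E| - (|V| - c).
|E| = 5, |V| = 4, c = 1.
Nullity = 5 - (4 - 1) = 5 - 3 = 2.

2


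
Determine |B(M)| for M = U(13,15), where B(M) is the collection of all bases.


Bases of U(13,15) are all 13-element subsets of the 15-element ground set.
Number of bases = C(15,13).
C(15,13) = 15! / (13! * 2!) = 105.

105


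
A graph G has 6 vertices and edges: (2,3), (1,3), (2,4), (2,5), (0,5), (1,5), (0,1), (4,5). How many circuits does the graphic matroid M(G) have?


A circuit in a graphic matroid = edge set of a simple cycle.
G has 6 vertices and 8 edges.
Enumerating all minimal edge subsets forming cycles...
Total circuits found: 6.

6


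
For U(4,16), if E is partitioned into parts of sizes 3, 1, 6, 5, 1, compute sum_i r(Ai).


r(Ai) = min(|Ai|, 4) for each part.
Sum = min(3,4) + min(1,4) + min(6,4) + min(5,4) + min(1,4)
    = 3 + 1 + 4 + 4 + 1
    = 13.

13


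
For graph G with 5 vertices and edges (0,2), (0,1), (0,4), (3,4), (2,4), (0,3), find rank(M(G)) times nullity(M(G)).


r(M) = |V| - c = 5 - 1 = 4.
nullity = |E| - r(M) = 6 - 4 = 2.
Product = 4 * 2 = 8.

8


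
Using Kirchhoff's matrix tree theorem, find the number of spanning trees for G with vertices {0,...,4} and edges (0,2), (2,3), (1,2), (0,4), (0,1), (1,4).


By Kirchhoff's matrix tree theorem, the number of spanning trees equals
the determinant of any cofactor of the Laplacian matrix L.
G has 5 vertices and 6 edges.
Computing the (4 x 4) cofactor determinant gives 8.

8


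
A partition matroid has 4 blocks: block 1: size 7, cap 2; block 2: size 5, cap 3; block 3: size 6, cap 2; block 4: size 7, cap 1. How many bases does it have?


A basis picks exactly ci elements from block i.
Number of bases = product of C(|Si|, ci).
= C(7,2) * C(5,3) * C(6,2) * C(7,1)
= 21 * 10 * 15 * 7
= 22050.

22050


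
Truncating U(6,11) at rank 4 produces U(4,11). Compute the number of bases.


Truncating U(6,11) to rank 4 gives U(4,11).
Bases of U(4,11) are all 4-element subsets of 11 elements.
Number of bases = (11 choose 4) = 330.

330


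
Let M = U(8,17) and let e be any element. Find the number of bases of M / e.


Contracting e from U(8,17) gives U(7,16).
Bases of U(7,16) = (16 choose 7) = 11440.

11440


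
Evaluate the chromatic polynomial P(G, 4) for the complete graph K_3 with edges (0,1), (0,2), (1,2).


P(K_3, k) = k(k-1)(k-2)...(k-2).
P(4) = (4) * (3) * (2) = 24.

24


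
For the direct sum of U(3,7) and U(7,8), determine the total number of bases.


Bases of a direct sum M1 + M2: |B| = |B(M1)| * |B(M2)|.
|B(U(3,7))| = C(7,3) = 35.
|B(U(7,8))| = C(8,7) = 8.
Total bases = 35 * 8 = 280.

280


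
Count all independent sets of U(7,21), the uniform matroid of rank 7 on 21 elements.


Independent sets of U(7,21) are all subsets of size <= 7.
Count = C(21,0) + C(21,1) + C(21,2) + C(21,3) + C(21,4) + C(21,5) + C(21,6) + C(21,7)
     = 1 + 21 + 210 + 1330 + 5985 + 20349 + 54264 + 116280
     = 198440.

198440


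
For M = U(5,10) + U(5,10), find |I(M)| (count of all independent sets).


For a direct sum, |I(M1+M2)| = |I(M1)| * |I(M2)|.
|I(U(5,10))| = sum C(10,k) for k=0..5 = 638.
|I(U(5,10))| = sum C(10,k) for k=0..5 = 638.
Total = 638 * 638 = 407044.

407044


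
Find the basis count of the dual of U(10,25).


The dual of U(r,n) is U(n-r, n) = U(15,25).
Bases of U(15,25) are all (15)-element subsets.
|B(M*)| = (25 choose 15) = 3268760.

3268760


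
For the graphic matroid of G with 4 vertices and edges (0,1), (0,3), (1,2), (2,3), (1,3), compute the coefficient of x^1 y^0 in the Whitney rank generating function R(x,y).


R(x,y) = sum over A in 2^E of x^(r(E)-r(A)) * y^(|A|-r(A)).
G has 4 vertices, 5 edges. r(E) = 3.
Enumerate all 2^5 = 32 subsets.
Count subsets with r(E)-r(A)=1 and |A|-r(A)=0: 10.

10


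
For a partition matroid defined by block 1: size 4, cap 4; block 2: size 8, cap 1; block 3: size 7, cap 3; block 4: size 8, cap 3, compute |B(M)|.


A basis picks exactly ci elements from block i.
Number of bases = product of C(|Si|, ci).
= C(4,4) * C(8,1) * C(7,3) * C(8,3)
= 1 * 8 * 35 * 56
= 15680.

15680


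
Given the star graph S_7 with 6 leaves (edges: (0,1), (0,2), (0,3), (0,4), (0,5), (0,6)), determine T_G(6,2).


A star on 7 vertices is a tree with 6 edges.
T(x,y) = x^(6) for any tree.
T(6,2) = 6^6 = 46656.

46656


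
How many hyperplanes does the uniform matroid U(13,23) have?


Hyperplanes of U(13,23) are flats of rank 12.
In a uniform matroid, these are exactly the (12)-element subsets.
Count = C(23,12) = 1352078.

1352078


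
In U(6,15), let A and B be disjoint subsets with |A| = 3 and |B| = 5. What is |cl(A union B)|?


|A union B| = 3 + 5 = 8 (disjoint).
In U(6,15), cl(S) = S if |S| < 6, else cl(S) = E.
Since 8 >= 6, cl(A union B) = E.
|cl(A union B)| = 15.

15


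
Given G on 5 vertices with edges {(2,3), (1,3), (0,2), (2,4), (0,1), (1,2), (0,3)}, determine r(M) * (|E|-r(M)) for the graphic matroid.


r(M) = |V| - c = 5 - 1 = 4.
nullity = |E| - r(M) = 7 - 4 = 3.
Product = 4 * 3 = 12.

12


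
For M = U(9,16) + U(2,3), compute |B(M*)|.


(M1+M2)* = M1* + M2*.
M1* = U(7,16), bases: C(16,7) = 11440.
M2* = U(1,3), bases: C(3,1) = 3.
|B(M*)| = 11440 * 3 = 34320.

34320


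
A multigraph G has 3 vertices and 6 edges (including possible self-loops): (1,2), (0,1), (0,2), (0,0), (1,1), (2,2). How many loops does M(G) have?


In a graphic matroid, a loop is a self-loop edge (u,u) with rank 0.
Examining all 6 edges for self-loops...
Self-loops found: (0,0), (1,1), (2,2)
Number of loops = 3.

3


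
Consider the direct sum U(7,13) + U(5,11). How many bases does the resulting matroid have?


Bases of a direct sum M1 + M2: |B| = |B(M1)| * |B(M2)|.
|B(U(7,13))| = C(13,7) = 1716.
|B(U(5,11))| = C(11,5) = 462.
Total bases = 1716 * 462 = 792792.

792792


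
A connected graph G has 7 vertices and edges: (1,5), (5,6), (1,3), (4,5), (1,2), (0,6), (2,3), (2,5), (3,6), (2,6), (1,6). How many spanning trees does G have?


By Kirchhoff's matrix tree theorem, the number of spanning trees equals
the determinant of any cofactor of the Laplacian matrix L.
G has 7 vertices and 11 edges.
Computing the (6 x 6) cofactor determinant gives 75.

75


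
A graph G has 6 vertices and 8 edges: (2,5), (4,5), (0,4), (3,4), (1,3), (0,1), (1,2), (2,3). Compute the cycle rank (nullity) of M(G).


Cycle rank (nullity) = |E| - r(M) = |E| - (|V| - c).
|E| = 8, |V| = 6, c = 1.
Nullity = 8 - (6 - 1) = 8 - 5 = 3.

3


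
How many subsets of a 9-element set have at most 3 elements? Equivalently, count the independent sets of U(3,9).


Independent sets of U(3,9) are all subsets of size <= 3.
Count = (9 choose 0) + (9 choose 1) + (9 choose 2) + (9 choose 3)
     = 1 + 9 + 36 + 84
     = 130.

130


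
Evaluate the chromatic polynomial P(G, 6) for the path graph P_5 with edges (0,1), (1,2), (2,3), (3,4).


P(P_5, k) = k * (k-1)^(4).
P(6) = 6 * 5^4 = 6 * 625 = 3750.

3750


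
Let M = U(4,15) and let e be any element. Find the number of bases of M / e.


Contracting e from U(4,15) gives U(3,14).
Bases of U(3,14) = C(14,3) = (14 * 13 * 12) / (1 * 2 * 3) = 364.

364


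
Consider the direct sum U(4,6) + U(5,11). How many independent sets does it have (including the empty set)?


For a direct sum, |I(M1+M2)| = |I(M1)| * |I(M2)|.
|I(U(4,6))| = sum C(6,k) for k=0..4 = 57.
|I(U(5,11))| = sum C(11,k) for k=0..5 = 1024.
Total = 57 * 1024 = 58368.

58368


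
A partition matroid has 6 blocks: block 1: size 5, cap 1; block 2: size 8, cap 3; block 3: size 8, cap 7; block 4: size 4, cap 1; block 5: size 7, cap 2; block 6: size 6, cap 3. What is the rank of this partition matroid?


Rank of a partition matroid = sum of min(|Si|, ci) for each block.
= min(5,1) + min(8,3) + min(8,7) + min(4,1) + min(7,2) + min(6,3)
= 1 + 3 + 7 + 1 + 2 + 3
= 17.

17


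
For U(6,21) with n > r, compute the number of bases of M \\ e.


Deleting e from U(6,21) gives U(6,20) since n > r.
Bases of U(6,20) = C(20,6) = 38760.

38760


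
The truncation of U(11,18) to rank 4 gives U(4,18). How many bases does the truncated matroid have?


Truncating U(11,18) to rank 4 gives U(4,18).
Bases of U(4,18) are all 4-element subsets of 18 elements.
Number of bases = (18 choose 4) = 3060.

3060


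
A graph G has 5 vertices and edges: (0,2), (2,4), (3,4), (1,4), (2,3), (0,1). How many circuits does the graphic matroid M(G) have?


A circuit in a graphic matroid = edge set of a simple cycle.
G has 5 vertices and 6 edges.
Enumerating all minimal edge subsets forming cycles...
Total circuits found: 3.

3


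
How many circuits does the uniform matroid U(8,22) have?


In U(8,22), circuits are the (9)-element subsets.
Any set of 9 elements is dependent, and removing any one element gives
an independent set of size 8, so it is a minimal dependent set.
Number of circuits = C(22,9) = 22! / (9! * 13!) = 497420.

497420


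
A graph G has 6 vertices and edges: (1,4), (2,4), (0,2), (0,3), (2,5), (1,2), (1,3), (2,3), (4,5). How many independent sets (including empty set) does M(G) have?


An independent set in a graphic matroid is an acyclic edge subset.
G has 6 vertices and 9 edges.
Enumerate all 2^9 = 512 subsets, checking for acyclicity.
Total independent sets = 280.

280


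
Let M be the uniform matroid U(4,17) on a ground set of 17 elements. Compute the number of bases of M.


Bases of U(4,17) are all 4-element subsets of the 17-element ground set.
Number of bases = C(17,4).
(17 choose 4) = 2380.

2380


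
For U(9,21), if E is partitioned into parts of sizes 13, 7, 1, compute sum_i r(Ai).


r(Ai) = min(|Ai|, 9) for each part.
Sum = min(13,9) + min(7,9) + min(1,9)
    = 9 + 7 + 1
    = 17.

17


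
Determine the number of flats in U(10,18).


Flats of U(10,18): every subset of size < 10 is a flat, plus E itself.
Count = (18 choose 0) + (18 choose 1) + (18 choose 2) + (18 choose 3) + (18 choose 4) + (18 choose 5) + (18 choose 6) + (18 choose 7) + (18 choose 8) + (18 choose 9) + 1
     = 1 + 18 + 153 + 816 + 3060 + 8568 + 18564 + 31824 + 43758 + 48620 + 1
     = 155383.

155383


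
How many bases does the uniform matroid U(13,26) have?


Bases of U(13,26) are all 13-element subsets of the 26-element ground set.
Number of bases = C(26,13).
C(26,13) = 10400600.

10400600


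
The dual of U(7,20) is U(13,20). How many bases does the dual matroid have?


The dual of U(r,n) is U(n-r, n) = U(13,20).
Bases of U(13,20) are all (13)-element subsets.
|B(M*)| = (20 choose 13) = 77520.

77520


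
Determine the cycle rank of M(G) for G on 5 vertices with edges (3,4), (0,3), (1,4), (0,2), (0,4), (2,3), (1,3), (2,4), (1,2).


Cycle rank (nullity) = |E| - r(M) = |E| - (|V| - c).
|E| = 9, |V| = 5, c = 1.
Nullity = 9 - (5 - 1) = 9 - 4 = 5.

5


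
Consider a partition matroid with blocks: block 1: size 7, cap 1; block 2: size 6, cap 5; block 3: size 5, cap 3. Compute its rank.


Rank of a partition matroid = sum of min(|Si|, ci) for each block.
= min(7,1) + min(6,5) + min(5,3)
= 1 + 5 + 3
= 9.

9


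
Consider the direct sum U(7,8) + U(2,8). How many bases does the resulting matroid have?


Bases of a direct sum M1 + M2: |B| = |B(M1)| * |B(M2)|.
|B(U(7,8))| = C(8,7) = 8.
|B(U(2,8))| = C(8,2) = 28.
Total bases = 8 * 28 = 224.

224


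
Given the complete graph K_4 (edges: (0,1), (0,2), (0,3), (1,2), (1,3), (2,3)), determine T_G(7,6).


T(K_4; x,y) = x^3 + 3x^2 + 4xy + 2x + y^3 + 3y^2 + 2y.
Substituting x=7, y=6:
= 343 + 147 + 168 + 14 + 216 + 108 + 12
= 1008.

1008


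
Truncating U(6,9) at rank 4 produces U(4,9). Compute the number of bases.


Truncating U(6,9) to rank 4 gives U(4,9).
Bases of U(4,9) are all 4-element subsets of 9 elements.
Number of bases = C(9,4) = (9 * 8 * 7 * 6) / (1 * 2 * 3 * 4) = 126.

126


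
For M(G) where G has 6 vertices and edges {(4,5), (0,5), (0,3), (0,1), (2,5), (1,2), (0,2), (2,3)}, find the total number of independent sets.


An independent set in a graphic matroid is an acyclic edge subset.
G has 6 vertices and 8 edges.
Enumerate all 2^8 = 256 subsets, checking for acyclicity.
Total independent sets = 162.

162


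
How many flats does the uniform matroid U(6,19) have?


Flats of U(6,19): every subset of size < 6 is a flat, plus E itself.
Count = C(19,0) + C(19,1) + C(19,2) + C(19,3) + C(19,4) + C(19,5) + 1
     = 1 + 19 + 171 + 969 + 3876 + 11628 + 1
     = 16665.

16665


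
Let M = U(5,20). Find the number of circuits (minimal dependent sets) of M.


In U(5,20), circuits are the (6)-element subsets.
Any set of 6 elements is dependent, and removing any one element gives
an independent set of size 5, so it is a minimal dependent set.
Number of circuits = (20 choose 6) = 38760.

38760


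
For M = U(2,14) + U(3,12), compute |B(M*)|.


(M1+M2)* = M1* + M2*.
M1* = U(12,14), bases: C(14,12) = 91.
M2* = U(9,12), bases: C(12,9) = 220.
|B(M*)| = 91 * 220 = 20020.

20020


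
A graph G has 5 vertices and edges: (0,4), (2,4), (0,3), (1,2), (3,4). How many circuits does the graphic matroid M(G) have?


A circuit in a graphic matroid = edge set of a simple cycle.
G has 5 vertices and 5 edges.
Enumerating all minimal edge subsets forming cycles...
Total circuits found: 1.

1


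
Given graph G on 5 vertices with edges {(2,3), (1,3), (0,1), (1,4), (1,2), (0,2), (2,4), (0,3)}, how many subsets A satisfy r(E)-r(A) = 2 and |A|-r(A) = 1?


R(x,y) = sum over A in 2^E of x^(r(E)-r(A)) * y^(|A|-r(A)).
G has 5 vertices, 8 edges. r(E) = 4.
Enumerate all 2^8 = 256 subsets.
Count subsets with r(E)-r(A)=2 and |A|-r(A)=1: 5.

5


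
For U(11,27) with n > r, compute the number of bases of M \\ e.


Deleting e from U(11,27) gives U(11,26) since n > r.
Bases of U(11,26) = C(26,11) = 7726160.

7726160


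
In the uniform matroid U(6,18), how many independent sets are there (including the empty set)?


Independent sets of U(6,18) are all subsets of size <= 6.
Count = C(18,0) + C(18,1) + C(18,2) + C(18,3) + C(18,4) + C(18,5) + C(18,6)
     = 1 + 18 + 153 + 816 + 3060 + 8568 + 18564
     = 31180.

31180


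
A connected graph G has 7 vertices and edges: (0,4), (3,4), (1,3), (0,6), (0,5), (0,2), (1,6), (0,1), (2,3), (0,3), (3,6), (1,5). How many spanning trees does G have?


By Kirchhoff's matrix tree theorem, the number of spanning trees equals
the determinant of any cofactor of the Laplacian matrix L.
G has 7 vertices and 12 edges.
Computing the (6 x 6) cofactor determinant gives 236.

236


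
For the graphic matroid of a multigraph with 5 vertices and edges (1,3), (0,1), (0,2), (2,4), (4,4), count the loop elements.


In a graphic matroid, a loop is a self-loop edge (u,u) with rank 0.
Examining all 5 edges for self-loops...
Self-loops found: (4,4)
Number of loops = 1.

1


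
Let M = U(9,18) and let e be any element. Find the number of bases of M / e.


Contracting e from U(9,18) gives U(8,17).
Bases of U(8,17) = C(17,8) = 17! / (8! * 9!) = 24310.

24310


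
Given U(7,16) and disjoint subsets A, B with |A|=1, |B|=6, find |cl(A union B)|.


|A union B| = 1 + 6 = 7 (disjoint).
In U(7,16), cl(S) = S if |S| < 7, else cl(S) = E.
Since 7 >= 7, cl(A union B) = E.
|cl(A union B)| = 16.

16


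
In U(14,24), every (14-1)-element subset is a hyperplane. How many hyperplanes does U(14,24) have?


Hyperplanes of U(14,24) are flats of rank 13.
In a uniform matroid, these are exactly the (13)-element subsets.
Count = (24 choose 13) = 2496144.

2496144


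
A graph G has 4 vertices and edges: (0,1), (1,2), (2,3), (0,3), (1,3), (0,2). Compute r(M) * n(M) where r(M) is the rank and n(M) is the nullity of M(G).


r(M) = |V| - c = 4 - 1 = 3.
nullity = |E| - r(M) = 6 - 3 = 3.
Product = 3 * 3 = 9.

9


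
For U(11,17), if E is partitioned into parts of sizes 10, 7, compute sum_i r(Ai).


r(Ai) = min(|Ai|, 11) for each part.
Sum = min(10,11) + min(7,11)
    = 10 + 7
    = 17.

17


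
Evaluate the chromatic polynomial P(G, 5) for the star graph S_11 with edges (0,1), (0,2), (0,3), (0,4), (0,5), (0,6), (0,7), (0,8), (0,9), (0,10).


P(tree, k) = k * (k-1)^(10) for any tree on 11 vertices.
P(5) = 5 * 4^10 = 5 * 1048576 = 5242880.

5242880


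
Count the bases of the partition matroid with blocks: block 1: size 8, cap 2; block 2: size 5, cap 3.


A basis picks exactly ci elements from block i.
Number of bases = product of C(|Si|, ci).
= C(8,2) * C(5,3)
= 28 * 10
= 280.

280


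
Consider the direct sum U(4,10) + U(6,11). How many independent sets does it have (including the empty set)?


For a direct sum, |I(M1+M2)| = |I(M1)| * |I(M2)|.
|I(U(4,10))| = sum C(10,k) for k=0..4 = 386.
|I(U(6,11))| = sum C(11,k) for k=0..6 = 1486.
Total = 386 * 1486 = 573596.

573596


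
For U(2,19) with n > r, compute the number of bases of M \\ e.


Deleting e from U(2,19) gives U(2,18) since n > r.
Bases of U(2,18) = C(18,2) = (18 * 17) / (1 * 2) = 153.

153


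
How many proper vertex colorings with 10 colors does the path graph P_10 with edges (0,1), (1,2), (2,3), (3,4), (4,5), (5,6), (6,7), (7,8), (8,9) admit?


P(P_10, k) = k * (k-1)^(9).
P(10) = 10 * 9^9 = 10 * 387420489 = 3874204890.

3874204890


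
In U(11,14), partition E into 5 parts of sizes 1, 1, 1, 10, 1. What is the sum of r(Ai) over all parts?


r(Ai) = min(|Ai|, 11) for each part.
Sum = min(1,11) + min(1,11) + min(1,11) + min(10,11) + min(1,11)
    = 1 + 1 + 1 + 10 + 1
    = 14.

14


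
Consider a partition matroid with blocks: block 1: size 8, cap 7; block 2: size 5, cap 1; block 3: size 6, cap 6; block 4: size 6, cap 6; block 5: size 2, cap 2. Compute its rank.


Rank of a partition matroid = sum of min(|Si|, ci) for each block.
= min(8,7) + min(5,1) + min(6,6) + min(6,6) + min(2,2)
= 7 + 1 + 6 + 6 + 2
= 22.

22


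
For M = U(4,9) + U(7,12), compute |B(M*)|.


(M1+M2)* = M1* + M2*.
M1* = U(5,9), bases: C(9,5) = 126.
M2* = U(5,12), bases: C(12,5) = 792.
|B(M*)| = 126 * 792 = 99792.

99792


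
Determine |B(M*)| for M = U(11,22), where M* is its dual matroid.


The dual of U(r,n) is U(n-r, n) = U(11,22).
Bases of U(11,22) are all (11)-element subsets.
|B(M*)| = (22 choose 11) = 705432.

705432


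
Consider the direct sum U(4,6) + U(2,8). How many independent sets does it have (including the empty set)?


For a direct sum, |I(M1+M2)| = |I(M1)| * |I(M2)|.
|I(U(4,6))| = sum C(6,k) for k=0..4 = 57.
|I(U(2,8))| = sum C(8,k) for k=0..2 = 37.
Total = 57 * 37 = 2109.

2109


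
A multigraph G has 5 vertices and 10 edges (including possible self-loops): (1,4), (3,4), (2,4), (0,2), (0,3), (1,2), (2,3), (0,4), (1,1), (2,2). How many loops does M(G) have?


In a graphic matroid, a loop is a self-loop edge (u,u) with rank 0.
Examining all 10 edges for self-loops...
Self-loops found: (1,1), (2,2)
Number of loops = 2.

2


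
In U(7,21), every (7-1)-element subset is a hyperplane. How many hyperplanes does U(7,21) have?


Hyperplanes of U(7,21) are flats of rank 6.
In a uniform matroid, these are exactly the (6)-element subsets.
Count = C(21,6) = 21! / (6! * 15!) = 54264.

54264


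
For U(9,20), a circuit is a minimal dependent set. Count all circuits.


In U(9,20), circuits are the (10)-element subsets.
Any set of 10 elements is dependent, and removing any one element gives
an independent set of size 9, so it is a minimal dependent set.
Number of circuits = C(20,10) = 184756.

184756


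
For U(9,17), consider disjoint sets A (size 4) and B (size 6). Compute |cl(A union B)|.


|A union B| = 4 + 6 = 10 (disjoint).
In U(9,17), cl(S) = S if |S| < 9, else cl(S) = E.
Since 10 >= 9, cl(A union B) = E.
|cl(A union B)| = 17.

17


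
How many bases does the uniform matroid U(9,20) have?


Bases of U(9,20) are all 9-element subsets of the 20-element ground set.
Number of bases = C(20,9).
(20 choose 9) = 167960.

167960


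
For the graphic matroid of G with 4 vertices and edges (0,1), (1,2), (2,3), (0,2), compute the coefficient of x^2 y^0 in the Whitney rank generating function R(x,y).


R(x,y) = sum over A in 2^E of x^(r(E)-r(A)) * y^(|A|-r(A)).
G has 4 vertices, 4 edges. r(E) = 3.
Enumerate all 2^4 = 16 subsets.
Count subsets with r(E)-r(A)=2 and |A|-r(A)=0: 4.

4


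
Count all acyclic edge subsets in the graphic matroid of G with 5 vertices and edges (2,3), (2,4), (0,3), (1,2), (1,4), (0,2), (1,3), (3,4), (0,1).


An independent set in a graphic matroid is an acyclic edge subset.
G has 5 vertices and 9 edges.
Enumerate all 2^9 = 512 subsets, checking for acyclicity.
Total independent sets = 198.

198


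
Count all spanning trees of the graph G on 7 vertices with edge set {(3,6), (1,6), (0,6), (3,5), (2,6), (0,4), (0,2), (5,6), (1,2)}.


By Kirchhoff's matrix tree theorem, the number of spanning trees equals
the determinant of any cofactor of the Laplacian matrix L.
G has 7 vertices and 9 edges.
Computing the (6 x 6) cofactor determinant gives 24.

24


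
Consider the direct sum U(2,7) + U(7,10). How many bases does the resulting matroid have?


Bases of a direct sum M1 + M2: |B| = |B(M1)| * |B(M2)|.
|B(U(2,7))| = C(7,2) = 21.
|B(U(7,10))| = C(10,7) = 120.
Total bases = 21 * 120 = 2520.

2520


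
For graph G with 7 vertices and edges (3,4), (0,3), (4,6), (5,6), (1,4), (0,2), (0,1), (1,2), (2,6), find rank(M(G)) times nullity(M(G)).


r(M) = |V| - c = 7 - 1 = 6.
nullity = |E| - r(M) = 9 - 6 = 3.
Product = 6 * 3 = 18.

18


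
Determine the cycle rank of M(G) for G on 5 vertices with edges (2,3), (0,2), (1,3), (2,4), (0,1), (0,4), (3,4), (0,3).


Cycle rank (nullity) = |E| - r(M) = |E| - (|V| - c).
|E| = 8, |V| = 5, c = 1.
Nullity = 8 - (5 - 1) = 8 - 4 = 4.

4


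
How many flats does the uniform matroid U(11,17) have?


Flats of U(11,17): every subset of size < 11 is a flat, plus E itself.
Count = C(17,0) + C(17,1) + C(17,2) + C(17,3) + C(17,4) + C(17,5) + C(17,6) + C(17,7) + C(17,8) + C(17,9) + C(17,10) + 1
     = 1 + 17 + 136 + 680 + 2380 + 6188 + 12376 + 19448 + 24310 + 24310 + 19448 + 1
     = 109295.

109295


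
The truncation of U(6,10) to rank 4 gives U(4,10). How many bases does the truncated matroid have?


Truncating U(6,10) to rank 4 gives U(4,10).
Bases of U(4,10) are all 4-element subsets of 10 elements.
Number of bases = C(10,4) = (10 * 9 * 8 * 7) / (1 * 2 * 3 * 4) = 210.

210


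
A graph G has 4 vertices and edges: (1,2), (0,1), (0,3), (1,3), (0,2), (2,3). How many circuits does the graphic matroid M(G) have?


A circuit in a graphic matroid = edge set of a simple cycle.
G has 4 vertices and 6 edges.
Enumerating all minimal edge subsets forming cycles...
Total circuits found: 7.

7


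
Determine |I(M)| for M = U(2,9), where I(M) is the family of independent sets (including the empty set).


Independent sets of U(2,9) are all subsets of size <= 2.
Count = C(9,0) + C(9,1) + C(9,2)
     = 1 + 9 + 36
     = 46.

46


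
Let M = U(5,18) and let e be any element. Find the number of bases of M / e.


Contracting e from U(5,18) gives U(4,17).
Bases of U(4,17) = C(17,4) = (17 * 16 * 15 * 14) / (1 * 2 * 3 * 4) = 2380.

2380


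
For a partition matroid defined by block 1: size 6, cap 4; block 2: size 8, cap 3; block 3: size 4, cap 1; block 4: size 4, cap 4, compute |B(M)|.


A basis picks exactly ci elements from block i.
Number of bases = product of C(|Si|, ci).
= C(6,4) * C(8,3) * C(4,1) * C(4,4)
= 15 * 56 * 4 * 1
= 3360.

3360


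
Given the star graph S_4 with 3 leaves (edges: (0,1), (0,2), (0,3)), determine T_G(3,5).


A star on 4 vertices is a tree with 3 edges.
T(x,y) = x^(3) for any tree.
T(3,5) = 3^3 = 27.

27


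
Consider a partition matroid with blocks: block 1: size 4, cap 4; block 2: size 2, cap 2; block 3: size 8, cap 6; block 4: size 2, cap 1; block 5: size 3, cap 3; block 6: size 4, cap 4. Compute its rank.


Rank of a partition matroid = sum of min(|Si|, ci) for each block.
= min(4,4) + min(2,2) + min(8,6) + min(2,1) + min(3,3) + min(4,4)
= 4 + 2 + 6 + 1 + 3 + 4
= 20.

20


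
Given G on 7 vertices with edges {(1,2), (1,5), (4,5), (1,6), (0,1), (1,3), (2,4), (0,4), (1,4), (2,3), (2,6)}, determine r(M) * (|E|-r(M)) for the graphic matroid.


r(M) = |V| - c = 7 - 1 = 6.
nullity = |E| - r(M) = 11 - 6 = 5.
Product = 6 * 5 = 30.

30


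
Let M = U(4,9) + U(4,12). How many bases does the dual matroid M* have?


(M1+M2)* = M1* + M2*.
M1* = U(5,9), bases: C(9,5) = 126.
M2* = U(8,12), bases: C(12,8) = 495.
|B(M*)| = 126 * 495 = 62370.

62370


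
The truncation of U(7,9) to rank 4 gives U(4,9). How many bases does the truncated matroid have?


Truncating U(7,9) to rank 4 gives U(4,9).
Bases of U(4,9) are all 4-element subsets of 9 elements.
Number of bases = C(9,4) = 9! / (4! * 5!) = 126.

126


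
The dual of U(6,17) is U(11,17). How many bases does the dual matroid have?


The dual of U(r,n) is U(n-r, n) = U(11,17).
Bases of U(11,17) are all (11)-element subsets.
|B(M*)| = C(17,11) = 17! / (11! * 6!) = 12376.

12376


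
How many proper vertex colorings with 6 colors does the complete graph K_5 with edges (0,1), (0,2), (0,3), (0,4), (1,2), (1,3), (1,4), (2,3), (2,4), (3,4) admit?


P(K_5, k) = k(k-1)(k-2)...(k-4).
P(6) = (6) * (5) * (4) * (3) * (2) = 720.

720


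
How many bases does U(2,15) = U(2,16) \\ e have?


Deleting e from U(2,16) gives U(2,15) since n > r.
Bases of U(2,15) = C(15,2) = 15! / (2! * 13!) = 105.

105


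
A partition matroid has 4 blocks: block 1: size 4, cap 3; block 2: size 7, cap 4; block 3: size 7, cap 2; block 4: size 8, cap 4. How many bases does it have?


A basis picks exactly ci elements from block i.
Number of bases = product of C(|Si|, ci).
= C(4,3) * C(7,4) * C(7,2) * C(8,4)
= 4 * 35 * 21 * 70
= 205800.

205800


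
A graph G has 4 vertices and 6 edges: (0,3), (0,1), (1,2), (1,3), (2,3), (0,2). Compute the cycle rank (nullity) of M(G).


Cycle rank (nullity) = |E| - r(M) = |E| - (|V| - c).
|E| = 6, |V| = 4, c = 1.
Nullity = 6 - (4 - 1) = 6 - 3 = 3.

3


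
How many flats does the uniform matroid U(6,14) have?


Flats of U(6,14): every subset of size < 6 is a flat, plus E itself.
Count = (14 choose 0) + (14 choose 1) + (14 choose 2) + (14 choose 3) + (14 choose 4) + (14 choose 5) + 1
     = 1 + 14 + 91 + 364 + 1001 + 2002 + 1
     = 3474.

3474


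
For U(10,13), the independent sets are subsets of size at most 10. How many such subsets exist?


Independent sets of U(10,13) are all subsets of size <= 10.
Count = (13 choose 0) + (13 choose 1) + (13 choose 2) + (13 choose 3) + (13 choose 4) + (13 choose 5) + (13 choose 6) + (13 choose 7) + (13 choose 8) + (13 choose 9) + (13 choose 10)
     = 1 + 13 + 78 + 286 + 715 + 1287 + 1716 + 1716 + 1287 + 715 + 286
     = 8100.

8100


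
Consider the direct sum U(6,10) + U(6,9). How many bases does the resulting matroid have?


Bases of a direct sum M1 + M2: |B| = |B(M1)| * |B(M2)|.
|B(U(6,10))| = C(10,6) = 210.
|B(U(6,9))| = C(9,6) = 84.
Total bases = 210 * 84 = 17640.

17640


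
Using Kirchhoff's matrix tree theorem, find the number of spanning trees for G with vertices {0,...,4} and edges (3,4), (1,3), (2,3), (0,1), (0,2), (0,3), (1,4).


By Kirchhoff's matrix tree theorem, the number of spanning trees equals
the determinant of any cofactor of the Laplacian matrix L.
G has 5 vertices and 7 edges.
Computing the (4 x 4) cofactor determinant gives 21.

21


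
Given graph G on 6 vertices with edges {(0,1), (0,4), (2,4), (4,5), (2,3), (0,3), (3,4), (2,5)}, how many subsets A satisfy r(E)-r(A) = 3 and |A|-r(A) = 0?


R(x,y) = sum over A in 2^E of x^(r(E)-r(A)) * y^(|A|-r(A)).
G has 6 vertices, 8 edges. r(E) = 5.
Enumerate all 2^8 = 256 subsets.
Count subsets with r(E)-r(A)=3 and |A|-r(A)=0: 28.

28


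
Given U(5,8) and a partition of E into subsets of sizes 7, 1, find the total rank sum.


r(Ai) = min(|Ai|, 5) for each part.
Sum = min(7,5) + min(1,5)
    = 5 + 1
    = 6.

6


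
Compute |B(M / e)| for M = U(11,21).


Contracting e from U(11,21) gives U(10,20).
Bases of U(10,20) = C(20,10) = 20! / (10! * 10!) = 184756.

184756


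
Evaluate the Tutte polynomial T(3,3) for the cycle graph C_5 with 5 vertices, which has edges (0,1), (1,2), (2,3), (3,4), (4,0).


T(C_5; x,y) = x + x^2 + ... + x^(4) + y.
T(3,3) = 3^1 + 3^2 + 3^3 + 3^4 + 3
= 3 + 9 + 27 + 81 + 3
= 123.

123


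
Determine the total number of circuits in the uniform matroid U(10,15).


In U(10,15), circuits are the (11)-element subsets.
Any set of 11 elements is dependent, and removing any one element gives
an independent set of size 10, so it is a minimal dependent set.
Number of circuits = (15 choose 11) = 1365.

1365


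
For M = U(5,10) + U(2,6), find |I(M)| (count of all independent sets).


For a direct sum, |I(M1+M2)| = |I(M1)| * |I(M2)|.
|I(U(5,10))| = sum C(10,k) for k=0..5 = 638.
|I(U(2,6))| = sum C(6,k) for k=0..2 = 22.
Total = 638 * 22 = 14036.

14036


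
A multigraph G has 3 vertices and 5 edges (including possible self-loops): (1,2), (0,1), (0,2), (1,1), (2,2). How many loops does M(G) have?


In a graphic matroid, a loop is a self-loop edge (u,u) with rank 0.
Examining all 5 edges for self-loops...
Self-loops found: (1,1), (2,2)
Number of loops = 2.

2


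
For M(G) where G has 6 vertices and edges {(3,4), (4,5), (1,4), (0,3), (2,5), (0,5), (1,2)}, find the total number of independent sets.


An independent set in a graphic matroid is an acyclic edge subset.
G has 6 vertices and 7 edges.
Enumerate all 2^7 = 128 subsets, checking for acyclicity.
Total independent sets = 112.

112


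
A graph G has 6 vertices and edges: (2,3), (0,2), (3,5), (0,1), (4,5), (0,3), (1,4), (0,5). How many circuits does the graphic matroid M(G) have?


A circuit in a graphic matroid = edge set of a simple cycle.
G has 6 vertices and 8 edges.
Enumerating all minimal edge subsets forming cycles...
Total circuits found: 6.

6


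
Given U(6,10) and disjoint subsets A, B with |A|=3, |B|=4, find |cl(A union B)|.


|A union B| = 3 + 4 = 7 (disjoint).
In U(6,10), cl(S) = S if |S| < 6, else cl(S) = E.
Since 7 >= 6, cl(A union B) = E.
|cl(A union B)| = 10.

10


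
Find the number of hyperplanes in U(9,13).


Hyperplanes of U(9,13) are flats of rank 8.
In a uniform matroid, these are exactly the (8)-element subsets.
Count = (13 choose 8) = 1287.

1287


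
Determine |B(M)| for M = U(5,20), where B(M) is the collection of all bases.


Bases of U(5,20) are all 5-element subsets of the 20-element ground set.
Number of bases = C(20,5).
(20 choose 5) = 15504.

15504


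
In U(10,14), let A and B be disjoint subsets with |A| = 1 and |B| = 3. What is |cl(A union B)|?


|A union B| = 1 + 3 = 4 (disjoint).
In U(10,14), cl(S) = S if |S| < 10, else cl(S) = E.
Since 4 < 10, cl(A union B) = A union B.
|cl(A union B)| = 4.

4


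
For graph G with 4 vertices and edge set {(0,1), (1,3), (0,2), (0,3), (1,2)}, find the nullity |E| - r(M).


Cycle rank (nullity) = |E| - r(M) = |E| - (|V| - c).
|E| = 5, |V| = 4, c = 1.
Nullity = 5 - (4 - 1) = 5 - 3 = 2.

2


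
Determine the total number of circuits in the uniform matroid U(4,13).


In U(4,13), circuits are the (5)-element subsets.
Any set of 5 elements is dependent, and removing any one element gives
an independent set of size 4, so it is a minimal dependent set.
Number of circuits = (13 choose 5) = 1287.

1287


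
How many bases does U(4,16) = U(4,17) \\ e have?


Deleting e from U(4,17) gives U(4,16) since n > r.
Bases of U(4,16) = C(16,4) = 16! / (4! * 12!) = 1820.

1820


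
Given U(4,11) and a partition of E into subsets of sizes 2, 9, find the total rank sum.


r(Ai) = min(|Ai|, 4) for each part.
Sum = min(2,4) + min(9,4)
    = 2 + 4
    = 6.

6


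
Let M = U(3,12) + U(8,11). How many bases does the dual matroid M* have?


(M1+M2)* = M1* + M2*.
M1* = U(9,12), bases: C(12,9) = 220.
M2* = U(3,11), bases: C(11,3) = 165.
|B(M*)| = 220 * 165 = 36300.

36300


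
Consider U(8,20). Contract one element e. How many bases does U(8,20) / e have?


Contracting e from U(8,20) gives U(7,19).
Bases of U(7,19) = (19 choose 7) = 50388.

50388


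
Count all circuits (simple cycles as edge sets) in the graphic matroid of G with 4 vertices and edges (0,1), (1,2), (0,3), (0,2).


A circuit in a graphic matroid = edge set of a simple cycle.
G has 4 vertices and 4 edges.
Enumerating all minimal edge subsets forming cycles...
Total circuits found: 1.

1


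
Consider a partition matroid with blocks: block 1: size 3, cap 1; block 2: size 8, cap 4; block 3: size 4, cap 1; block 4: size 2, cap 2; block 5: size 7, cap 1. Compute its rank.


Rank of a partition matroid = sum of min(|Si|, ci) for each block.
= min(3,1) + min(8,4) + min(4,1) + min(2,2) + min(7,1)
= 1 + 4 + 1 + 2 + 1
= 9.

9


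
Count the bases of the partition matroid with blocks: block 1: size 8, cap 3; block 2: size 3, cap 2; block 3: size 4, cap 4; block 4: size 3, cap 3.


A basis picks exactly ci elements from block i.
Number of bases = product of C(|Si|, ci).
= C(8,3) * C(3,2) * C(4,4) * C(3,3)
= 56 * 3 * 1 * 1
= 168.

168


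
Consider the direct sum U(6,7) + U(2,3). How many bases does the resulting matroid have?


Bases of a direct sum M1 + M2: |B| = |B(M1)| * |B(M2)|.
|B(U(6,7))| = C(7,6) = 7.
|B(U(2,3))| = C(3,2) = 3.
Total bases = 7 * 3 = 21.

21


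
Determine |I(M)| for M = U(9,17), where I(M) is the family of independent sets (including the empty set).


Independent sets of U(9,17) are all subsets of size <= 9.
Count = C(17,0) + C(17,1) + C(17,2) + C(17,3) + C(17,4) + C(17,5) + C(17,6) + C(17,7) + C(17,8) + C(17,9)
     = 1 + 17 + 136 + 680 + 2380 + 6188 + 12376 + 19448 + 24310 + 24310
     = 89846.

89846


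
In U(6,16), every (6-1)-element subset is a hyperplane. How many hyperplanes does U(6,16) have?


Hyperplanes of U(6,16) are flats of rank 5.
In a uniform matroid, these are exactly the (5)-element subsets.
Count = C(16,5) = 16! / (5! * 11!) = 4368.

4368
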